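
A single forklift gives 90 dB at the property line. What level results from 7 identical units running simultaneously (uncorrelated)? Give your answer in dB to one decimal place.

98.5 dB

With 7 equal, uncorrelated contributions the intensity is 7× that of one unit, giving a rise of 10·log₁₀ 7.
L_total = 90 + 10·log₁₀(7) = 90 + 8.451 = 98.45 dB.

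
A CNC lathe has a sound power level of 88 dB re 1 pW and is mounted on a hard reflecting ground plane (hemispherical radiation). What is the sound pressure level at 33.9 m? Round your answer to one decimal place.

Free-field hemispherical radiation: L_p = L_w − 10·log₁₀(2π·r²), r = 33.9 m.
2π·r² = 7221 m², 10·log₁₀ of that is 38.586 dB.
L_p = 88 − 38.586 = 49.41 dB.

49.4 dB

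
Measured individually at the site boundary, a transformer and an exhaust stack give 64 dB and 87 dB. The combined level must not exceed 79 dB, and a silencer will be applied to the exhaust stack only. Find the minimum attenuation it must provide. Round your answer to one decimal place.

8.1 dB

Everything except the exhaust stack sums to 10^(64/10) = 2.512e+06 in linear terms, 64.00 dB.
The limit corresponds to 10^(79/10) = 7.943e+07; subtracting the fixed part leaves 7.692e+07 for the exhaust stack, i.e. 78.86 dB.
So the exhaust stack must be reduced from 87 to 78.86 dB: IL = 8.14 dB.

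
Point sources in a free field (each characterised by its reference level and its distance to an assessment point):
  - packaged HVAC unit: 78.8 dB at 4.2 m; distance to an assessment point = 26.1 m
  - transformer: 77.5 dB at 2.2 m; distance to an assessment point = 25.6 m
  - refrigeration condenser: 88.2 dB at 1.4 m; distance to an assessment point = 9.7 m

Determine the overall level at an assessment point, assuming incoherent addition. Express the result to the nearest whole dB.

Apply inverse-square spreading to bring every level to the receiver, then sum 10^(L/10).
packaged HVAC unit: 78.8 − 20·log₁₀(26.1/4.2) = 78.8 − 15.87 = 62.93 dB.
transformer: 77.5 − 20·log₁₀(25.6/2.2) = 77.5 − 21.32 = 56.18 dB.
refrigeration condenser: 88.2 − 20·log₁₀(9.7/1.4) = 88.2 − 16.81 = 71.39 dB.
Σ 10^(L/10) = 1.614e+07 → L_total = 10·log₁₀(1.614e+07) = 72.08 dB.

72 dB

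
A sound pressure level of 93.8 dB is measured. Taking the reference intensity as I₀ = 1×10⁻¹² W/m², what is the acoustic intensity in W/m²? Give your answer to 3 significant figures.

0.00240 W/m²

I/I₀ = 10^(93.8/10) = 2.399e+09, so I = 2.399e+09 × 10⁻¹² W/m².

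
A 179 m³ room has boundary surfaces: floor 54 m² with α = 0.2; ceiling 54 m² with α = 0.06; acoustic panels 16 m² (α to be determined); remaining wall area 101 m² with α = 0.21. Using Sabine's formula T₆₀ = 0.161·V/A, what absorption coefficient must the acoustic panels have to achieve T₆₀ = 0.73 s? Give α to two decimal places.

0.26

A = 0.161·V/T₆₀ = 0.161·179/0.73 = 39.48 m² sabins.
Absorption from the other surfaces = 54·0.2 + 54·0.06 + 101·0.21 = 35.25 m², so the acoustic panels must supply 4.23 m² over 16 m².
α = 4.23/16 = 0.264.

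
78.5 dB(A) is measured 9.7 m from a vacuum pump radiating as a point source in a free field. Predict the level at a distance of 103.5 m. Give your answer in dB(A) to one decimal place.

57.9 dB(A)

For a point source, L₂ = L₁ − 20·log₁₀(r₂/r₁).
L₂ = 78.5 − 20·log₁₀(103.5/9.7) = 78.5 − 20.563 = 57.94 dB(A).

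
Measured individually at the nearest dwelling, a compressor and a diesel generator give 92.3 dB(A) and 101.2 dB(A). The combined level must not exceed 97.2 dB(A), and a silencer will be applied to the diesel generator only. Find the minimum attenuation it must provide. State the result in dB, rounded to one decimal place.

Everything except the diesel generator sums to 10^(92.3/10) = 1.698e+09 in linear terms, 92.30 dB(A).
The limit corresponds to 10^(97.2/10) = 5.248e+09; subtracting the fixed part leaves 3.550e+09 for the diesel generator, i.e. 95.50 dB(A).
So the diesel generator must be reduced from 101.2 to 95.50 dB(A): IL = 5.70 dB.

5.7 dB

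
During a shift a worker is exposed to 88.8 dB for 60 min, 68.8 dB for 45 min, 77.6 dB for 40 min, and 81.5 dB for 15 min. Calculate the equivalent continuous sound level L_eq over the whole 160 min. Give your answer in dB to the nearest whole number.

85 dB

The energy average is taken in the linear domain: L_eq = 10·log₁₀[(Σ tᵢ·10^(Lᵢ/10))/T], T = 160 min.
Σ tᵢ·10^(Lᵢ/10) = 60·10^(88.8/10) + 45·10^(68.8/10) + 40·10^(77.6/10) + 15·10^(81.5/10) = 5.028e+10.
L_eq = 10·log₁₀(5.028e+10/160) = 84.97 dB.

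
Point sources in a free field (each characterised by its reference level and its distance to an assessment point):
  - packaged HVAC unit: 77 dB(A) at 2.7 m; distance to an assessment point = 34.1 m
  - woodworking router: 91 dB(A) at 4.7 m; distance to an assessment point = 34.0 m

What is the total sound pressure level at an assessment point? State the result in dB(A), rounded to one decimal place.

73.9 dB(A)

Apply inverse-square spreading to bring every level to the receiver, then sum 10^(L/10).
packaged HVAC unit: 77 − 20·log₁₀(34.1/2.7) = 77 − 22.03 = 54.97 dB(A).
woodworking router: 91 − 20·log₁₀(34.0/4.7) = 91 − 17.19 = 73.81 dB(A).
Σ 10^(L/10) = 2.437e+07 → L_total = 10·log₁₀(2.437e+07) = 73.87 dB(A).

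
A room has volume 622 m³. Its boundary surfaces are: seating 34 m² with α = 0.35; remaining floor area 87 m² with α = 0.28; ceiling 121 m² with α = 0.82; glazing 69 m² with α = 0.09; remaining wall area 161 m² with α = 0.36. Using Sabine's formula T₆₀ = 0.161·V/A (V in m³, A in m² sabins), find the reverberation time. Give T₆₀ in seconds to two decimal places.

Summing Sᵢαᵢ: 34·0.35 + 87·0.28 + 121·0.82 + 69·0.09 + 161·0.36 = 199.65 m².
T₆₀ = 0.161·V/A = 0.161·622/199.65 = 0.502 s.

0.50 s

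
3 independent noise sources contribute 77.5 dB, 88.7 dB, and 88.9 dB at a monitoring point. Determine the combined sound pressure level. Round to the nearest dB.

92 dB

For uncorrelated sources the intensities add, so convert each level to linear form, sum, and take 10·log₁₀ of the total.
Σ 10^(L/10) = 10^(77.5/10) + 10^(88.7/10) + 10^(88.9/10) = 1.574e+09.
L_total = 10·log₁₀(1.574e+09) = 91.97 dB.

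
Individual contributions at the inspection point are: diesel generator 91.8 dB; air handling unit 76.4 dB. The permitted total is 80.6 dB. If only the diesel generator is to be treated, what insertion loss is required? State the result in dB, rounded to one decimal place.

13.3 dB

Everything except the diesel generator sums to 10^(76.4/10) = 4.365e+07 in linear terms, 76.40 dB.
The limit corresponds to 10^(80.6/10) = 1.148e+08; subtracting the fixed part leaves 7.116e+07 for the diesel generator, i.e. 78.52 dB.
So the diesel generator must be reduced from 91.8 to 78.52 dB: IL = 13.28 dB.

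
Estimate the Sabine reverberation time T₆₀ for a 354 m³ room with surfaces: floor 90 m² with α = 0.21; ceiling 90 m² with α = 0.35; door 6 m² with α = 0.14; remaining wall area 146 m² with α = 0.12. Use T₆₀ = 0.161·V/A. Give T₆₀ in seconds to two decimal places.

Summing Sᵢαᵢ: 90·0.21 + 90·0.35 + 6·0.14 + 146·0.12 = 68.76 m².
T₆₀ = 0.161 × 354 / 68.76 = 0.829 s.

0.83 s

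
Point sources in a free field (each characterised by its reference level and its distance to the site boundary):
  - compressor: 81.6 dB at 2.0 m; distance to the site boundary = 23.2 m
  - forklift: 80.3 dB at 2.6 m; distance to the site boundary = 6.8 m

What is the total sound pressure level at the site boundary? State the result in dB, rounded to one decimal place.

72.2 dB

Apply inverse-square spreading to bring every level to the receiver, then sum 10^(L/10).
compressor: 81.6 − 20·log₁₀(23.2/2.0) = 81.6 − 21.29 = 60.31 dB.
forklift: 80.3 − 20·log₁₀(6.8/2.6) = 80.3 − 8.35 = 71.95 dB.
Σ 10^(L/10) = 1.674e+07 → L_total = 10·log₁₀(1.674e+07) = 72.24 dB.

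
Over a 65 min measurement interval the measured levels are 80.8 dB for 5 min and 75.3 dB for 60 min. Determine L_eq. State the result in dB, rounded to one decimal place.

76.1 dB

The energy average is taken in the linear domain: L_eq = 10·log₁₀[(Σ tᵢ·10^(Lᵢ/10))/T], T = 65 min.
Σ tᵢ·10^(Lᵢ/10) = 5·10^(80.8/10) + 60·10^(75.3/10) = 2.634e+09.
L_eq = 10·log₁₀(2.634e+09/65) = 76.08 dB.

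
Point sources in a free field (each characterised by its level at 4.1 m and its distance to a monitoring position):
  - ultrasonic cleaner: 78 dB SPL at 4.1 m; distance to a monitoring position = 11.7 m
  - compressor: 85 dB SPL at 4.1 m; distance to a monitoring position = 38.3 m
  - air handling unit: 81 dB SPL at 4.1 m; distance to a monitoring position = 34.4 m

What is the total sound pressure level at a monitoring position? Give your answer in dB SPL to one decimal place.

Apply inverse-square spreading to bring every level to the receiver, then sum 10^(L/10).
ultrasonic cleaner: 78 − 20·log₁₀(11.7/4.1) = 78 − 9.11 = 68.89 dB SPL.
compressor: 85 − 20·log₁₀(38.3/4.1) = 85 − 19.41 = 65.59 dB SPL.
air handling unit: 81 − 20·log₁₀(34.4/4.1) = 81 − 18.48 = 62.52 dB SPL.
Σ 10^(L/10) = 1.316e+07 → L_total = 10·log₁₀(1.316e+07) = 71.19 dB SPL.

71.2 dB SPL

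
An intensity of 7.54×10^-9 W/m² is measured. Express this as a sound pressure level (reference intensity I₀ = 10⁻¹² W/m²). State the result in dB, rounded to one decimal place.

38.8 dB

Dividing by I₀ shifts the exponent by 12: I/I₀ = 7.54×10^3.
L = 10·(0.8774 + 3) = 38.77 dB.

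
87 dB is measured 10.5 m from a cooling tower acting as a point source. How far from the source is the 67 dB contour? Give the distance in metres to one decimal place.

Point-source spreading drops the level by 20·log₁₀(r₂/r₁); inverting, r₂/r₁ = 10^(ΔL/20).
r₂ = 10.5·10^((87−67)/20) = 10.5·10^(20.0/20) = 105.00 m.

105.0 m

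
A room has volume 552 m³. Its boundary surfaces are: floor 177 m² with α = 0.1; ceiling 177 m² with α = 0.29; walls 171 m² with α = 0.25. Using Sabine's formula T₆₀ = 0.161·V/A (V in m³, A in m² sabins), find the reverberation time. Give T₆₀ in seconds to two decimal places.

Total absorption A = 177·0.1 + 177·0.29 + 171·0.25 = 111.78 m² sabins.
T₆₀ = 0.161·V/A = 0.161·552/111.78 = 0.795 s.

0.80 s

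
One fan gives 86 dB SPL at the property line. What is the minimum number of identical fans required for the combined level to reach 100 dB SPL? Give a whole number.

Need L₁ + 10·log₁₀ N ≥ 100, i.e. log₁₀ N ≥ 1.40.
N ≥ 10^(14.0/10) = 25.119, so N = 26.

26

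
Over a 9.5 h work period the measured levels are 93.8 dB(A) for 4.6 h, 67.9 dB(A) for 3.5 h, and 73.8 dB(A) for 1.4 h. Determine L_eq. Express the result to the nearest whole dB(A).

91 dB(A)

The energy average is taken in the linear domain: L_eq = 10·log₁₀[(Σ tᵢ·10^(Lᵢ/10))/T], T = 9.5 h.
Σ tᵢ·10^(Lᵢ/10) = 4.6·10^(93.8/10) + 3.5·10^(67.9/10) + 1.4·10^(73.8/10) = 1.109e+10.
L_eq = 10·log₁₀(1.109e+10/9.5) = 90.67 dB(A).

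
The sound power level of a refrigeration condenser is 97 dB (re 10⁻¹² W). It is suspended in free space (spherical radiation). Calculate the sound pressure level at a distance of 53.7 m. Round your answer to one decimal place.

51.4 dB

The power spreads over a sphere of area 4π·r², so L_p = L_w − 10·log₁₀(4π·r²).
4π·r² = 3.624e+04 m², 10·log₁₀ of that is 45.592 dB.
L_p = 97 − 45.592 = 51.41 dB.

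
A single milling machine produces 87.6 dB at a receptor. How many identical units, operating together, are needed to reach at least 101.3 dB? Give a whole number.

The shortfall is 101.3 − 87.6 = 13.7 dB, and N units add 10·log₁₀ N, so need 10·log₁₀ N ≥ 13.7.
N ≥ 10^(13.7/10) = 23.442, so N = 24.

24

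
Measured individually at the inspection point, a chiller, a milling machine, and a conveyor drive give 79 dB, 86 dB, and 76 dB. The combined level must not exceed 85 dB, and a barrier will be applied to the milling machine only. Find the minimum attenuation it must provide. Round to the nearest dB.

3 dB

Everything except the milling machine sums to 10^(79/10) + 10^(76/10) = 1.192e+08 in linear terms, 80.76 dB.
The limit corresponds to 10^(85/10) = 3.162e+08; subtracting the fixed part leaves 1.970e+08 for the milling machine, i.e. 82.94 dB.
Required insertion loss = 86 − 82.94 = 3.06 dB.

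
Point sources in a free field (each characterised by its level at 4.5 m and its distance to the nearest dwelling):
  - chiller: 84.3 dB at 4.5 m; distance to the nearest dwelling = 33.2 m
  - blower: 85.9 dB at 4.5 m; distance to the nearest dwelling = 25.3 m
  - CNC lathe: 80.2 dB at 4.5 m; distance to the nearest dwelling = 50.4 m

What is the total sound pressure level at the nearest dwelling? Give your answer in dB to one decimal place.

72.6 dB

First find each source's level at the receiver (point-source: −20·log₁₀(r/r_ref)), then combine on an intensity basis.
chiller: 84.3 − 20·log₁₀(33.2/4.5) = 84.3 − 17.36 = 66.94 dB.
blower: 85.9 − 20·log₁₀(25.3/4.5) = 85.9 − 15.00 = 70.90 dB.
CNC lathe: 80.2 − 20·log₁₀(50.4/4.5) = 80.2 − 20.98 = 59.22 dB.
Σ 10^(L/10) = 1.809e+07 → L_total = 10·log₁₀(1.809e+07) = 72.57 dB.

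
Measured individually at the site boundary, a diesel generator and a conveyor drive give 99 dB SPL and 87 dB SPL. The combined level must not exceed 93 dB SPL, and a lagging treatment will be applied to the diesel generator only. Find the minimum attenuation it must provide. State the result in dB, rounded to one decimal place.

Fixed contribution from the other source: Σ 10^(L/10) = 10^(87/10) = 5.012e+08 (87.00 dB SPL).
The limit corresponds to 10^(93/10) = 1.995e+09; subtracting the fixed part leaves 1.494e+09 for the diesel generator, i.e. 91.74 dB SPL.
So the diesel generator must be reduced from 99 to 91.74 dB SPL: IL = 7.26 dB.

7.3 dB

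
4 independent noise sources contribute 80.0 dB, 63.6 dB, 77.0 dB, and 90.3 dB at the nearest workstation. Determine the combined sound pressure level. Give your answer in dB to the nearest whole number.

91 dB

For uncorrelated sources the intensities add, so convert each level to linear form, sum, and take 10·log₁₀ of the total.
Σ 10^(L/10) = 10^(80.0/10) + 10^(63.6/10) + 10^(77.0/10) + 10^(90.3/10) = 1.224e+09.
L_total = 10·log₁₀(1.224e+09) = 90.88 dB.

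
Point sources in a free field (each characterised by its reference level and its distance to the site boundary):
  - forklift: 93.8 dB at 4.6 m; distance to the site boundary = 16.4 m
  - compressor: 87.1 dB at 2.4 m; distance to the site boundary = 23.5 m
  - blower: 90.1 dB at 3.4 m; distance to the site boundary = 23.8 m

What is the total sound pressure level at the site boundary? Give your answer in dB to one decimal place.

83.3 dB

Apply inverse-square spreading to bring every level to the receiver, then sum 10^(L/10).
forklift: 93.8 − 20·log₁₀(16.4/4.6) = 93.8 − 11.04 = 82.76 dB.
compressor: 87.1 − 20·log₁₀(23.5/2.4) = 87.1 − 19.82 = 67.28 dB.
blower: 90.1 − 20·log₁₀(23.8/3.4) = 90.1 − 16.90 = 73.20 dB.
Σ 10^(L/10) = 2.150e+08 → L_total = 10·log₁₀(2.150e+08) = 83.32 dB.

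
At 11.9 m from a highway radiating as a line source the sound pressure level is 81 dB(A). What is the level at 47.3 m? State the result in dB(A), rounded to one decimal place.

Line-source attenuation: ΔL = 10·log₁₀(r₂/r₁) = 10·log₁₀(47.3/11.9) = 5.993 dB.
L₂ = 81 − 10·log₁₀(47.3/11.9) = 81 − 5.993 = 75.01 dB(A).

75.0 dB(A)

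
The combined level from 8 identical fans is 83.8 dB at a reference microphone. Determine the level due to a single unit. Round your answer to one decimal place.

74.8 dB

For N identical incoherent sources L_total = L₁ + 10·log₁₀ N, so L₁ = 83.8 − 10·log₁₀(8) = 83.8 − 9.031.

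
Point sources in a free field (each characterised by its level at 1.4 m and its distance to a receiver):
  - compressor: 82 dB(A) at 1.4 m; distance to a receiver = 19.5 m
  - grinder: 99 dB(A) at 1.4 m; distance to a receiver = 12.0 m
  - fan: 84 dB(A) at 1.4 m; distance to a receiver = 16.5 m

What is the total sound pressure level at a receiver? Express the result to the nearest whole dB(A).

First find each source's level at the receiver (point-source: −20·log₁₀(r/r_ref)), then combine on an intensity basis.
compressor: 82 − 20·log₁₀(19.5/1.4) = 82 − 22.88 = 59.12 dB(A).
grinder: 99 − 20·log₁₀(12.0/1.4) = 99 − 18.66 = 80.34 dB(A).
fan: 84 − 20·log₁₀(16.5/1.4) = 84 − 21.43 = 62.57 dB(A).
Σ 10^(L/10) = 1.107e+08 → L_total = 10·log₁₀(1.107e+08) = 80.44 dB(A).

80 dB(A)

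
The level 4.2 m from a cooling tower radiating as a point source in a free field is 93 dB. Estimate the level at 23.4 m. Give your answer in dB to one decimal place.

78.1 dB

Spherical spreading from a point source gives a 20·log₁₀(r₂/r₁) drop.
L₂ = 93 − 20·log₁₀(23.4/4.2) = 93 − 14.919 = 78.08 dB.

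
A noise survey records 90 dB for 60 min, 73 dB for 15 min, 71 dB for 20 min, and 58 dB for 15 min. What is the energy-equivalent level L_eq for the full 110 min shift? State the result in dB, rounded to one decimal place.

L_eq = 10·log₁₀[(1/T)·Σ tᵢ·10^(Lᵢ/10)] with T = 110 min.
Σ tᵢ·10^(Lᵢ/10) = 60·10^(90/10) + 15·10^(73/10) + 20·10^(71/10) + 15·10^(58/10) = 6.056e+10.
L_eq = 10·log₁₀(6.056e+10/110) = 87.41 dB.

87.4 dB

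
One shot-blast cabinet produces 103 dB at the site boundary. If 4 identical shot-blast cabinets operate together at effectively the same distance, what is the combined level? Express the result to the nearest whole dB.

L_total = L₁ + 10·log₁₀ N for N identical incoherent sources.
L_total = 103 + 10·log₁₀(4) = 103 + 6.021 = 109.02 dB.

109 dB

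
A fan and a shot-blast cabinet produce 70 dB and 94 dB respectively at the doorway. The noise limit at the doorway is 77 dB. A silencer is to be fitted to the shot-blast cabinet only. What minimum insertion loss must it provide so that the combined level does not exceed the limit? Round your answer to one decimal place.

18.0 dB

The untreated sources together contribute 10^(70/10) = 1.000e+07, i.e. 70.00 dB.
To meet 77 dB overall, the treated shot-blast cabinet may contribute at most 10^(77/10) − 1.000e+07 = 4.012e+07, i.e. 76.03 dB.
So the shot-blast cabinet must be reduced from 94 to 76.03 dB: IL = 17.97 dB.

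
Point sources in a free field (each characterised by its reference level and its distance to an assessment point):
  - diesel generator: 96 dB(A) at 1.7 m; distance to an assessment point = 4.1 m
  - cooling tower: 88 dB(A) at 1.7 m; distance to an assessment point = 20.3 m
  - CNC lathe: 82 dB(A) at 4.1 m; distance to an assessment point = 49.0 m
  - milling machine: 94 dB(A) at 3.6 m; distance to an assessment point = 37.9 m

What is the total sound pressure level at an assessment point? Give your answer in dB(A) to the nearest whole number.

First find each source's level at the receiver (point-source: −20·log₁₀(r/r_ref)), then combine on an intensity basis.
diesel generator: 96 − 20·log₁₀(4.1/1.7) = 96 − 7.65 = 88.35 dB(A).
cooling tower: 88 − 20·log₁₀(20.3/1.7) = 88 − 21.54 = 66.46 dB(A).
CNC lathe: 82 − 20·log₁₀(49.0/4.1) = 82 − 21.55 = 60.45 dB(A).
milling machine: 94 − 20·log₁₀(37.9/3.6) = 94 − 20.45 = 73.55 dB(A).
Σ 10^(L/10) = 7.126e+08 → L_total = 10·log₁₀(7.126e+08) = 88.53 dB(A).

89 dB(A)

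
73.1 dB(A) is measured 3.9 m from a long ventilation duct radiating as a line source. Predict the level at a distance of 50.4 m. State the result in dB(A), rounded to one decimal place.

Cylindrical spreading from a line source gives a 10·log₁₀(r₂/r₁) drop.
L₂ = 73.1 − 10·log₁₀(50.4/3.9) = 73.1 − 11.114 = 61.99 dB(A).

62.0 dB(A)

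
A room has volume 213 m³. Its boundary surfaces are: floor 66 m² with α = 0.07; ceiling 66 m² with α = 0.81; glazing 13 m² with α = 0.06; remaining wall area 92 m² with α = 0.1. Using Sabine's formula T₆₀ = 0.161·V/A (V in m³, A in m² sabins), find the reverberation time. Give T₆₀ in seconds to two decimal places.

Total absorption A = 66·0.07 + 66·0.81 + 13·0.06 + 92·0.1 = 68.06 m² sabins.
T₆₀ = 0.161 × 213 / 68.06 = 0.504 s.

0.50 s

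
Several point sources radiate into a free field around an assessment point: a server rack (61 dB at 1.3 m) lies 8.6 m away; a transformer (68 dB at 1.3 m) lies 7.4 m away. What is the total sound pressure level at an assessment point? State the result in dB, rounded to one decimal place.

53.5 dB

First find each source's level at the receiver (point-source: −20·log₁₀(r/r_ref)), then combine on an intensity basis.
server rack: 61 − 20·log₁₀(8.6/1.3) = 61 − 16.41 = 44.59 dB.
transformer: 68 − 20·log₁₀(7.4/1.3) = 68 − 15.11 = 52.89 dB.
Σ 10^(L/10) = 2.235e+05 → L_total = 10·log₁₀(2.235e+05) = 53.49 dB.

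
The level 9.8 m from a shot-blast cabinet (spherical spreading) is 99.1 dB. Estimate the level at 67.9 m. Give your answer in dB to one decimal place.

82.3 dB

For a point source, L₂ = L₁ − 20·log₁₀(r₂/r₁).
L₂ = 99.1 − 20·log₁₀(67.9/9.8) = 99.1 − 16.813 = 82.29 dB.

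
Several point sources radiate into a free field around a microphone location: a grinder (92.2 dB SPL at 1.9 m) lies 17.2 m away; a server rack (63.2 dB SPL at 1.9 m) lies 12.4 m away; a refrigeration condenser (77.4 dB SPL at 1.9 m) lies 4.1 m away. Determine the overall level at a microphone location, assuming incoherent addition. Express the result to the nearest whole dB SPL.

75 dB SPL

Apply inverse-square spreading to bring every level to the receiver, then sum 10^(L/10).
grinder: 92.2 − 20·log₁₀(17.2/1.9) = 92.2 − 19.14 = 73.06 dB SPL.
server rack: 63.2 − 20·log₁₀(12.4/1.9) = 63.2 − 16.29 = 46.91 dB SPL.
refrigeration condenser: 77.4 − 20·log₁₀(4.1/1.9) = 77.4 − 6.68 = 70.72 dB SPL.
Σ 10^(L/10) = 3.210e+07 → L_total = 10·log₁₀(3.210e+07) = 75.07 dB SPL.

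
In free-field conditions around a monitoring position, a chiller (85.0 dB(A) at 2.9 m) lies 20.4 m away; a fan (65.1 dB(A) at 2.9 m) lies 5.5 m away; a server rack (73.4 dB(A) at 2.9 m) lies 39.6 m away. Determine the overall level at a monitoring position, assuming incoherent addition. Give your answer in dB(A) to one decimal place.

Propagate each source to the receiver with L = L_ref − 20·log₁₀(r/r_ref), then add intensities.
chiller: 85.0 − 20·log₁₀(20.4/2.9) = 85.0 − 16.94 = 68.06 dB(A).
fan: 65.1 − 20·log₁₀(5.5/2.9) = 65.1 − 5.56 = 59.54 dB(A).
server rack: 73.4 − 20·log₁₀(39.6/2.9) = 73.4 − 22.71 = 50.69 dB(A).
Σ 10^(L/10) = 7.407e+06 → L_total = 10·log₁₀(7.407e+06) = 68.70 dB(A).

68.7 dB(A)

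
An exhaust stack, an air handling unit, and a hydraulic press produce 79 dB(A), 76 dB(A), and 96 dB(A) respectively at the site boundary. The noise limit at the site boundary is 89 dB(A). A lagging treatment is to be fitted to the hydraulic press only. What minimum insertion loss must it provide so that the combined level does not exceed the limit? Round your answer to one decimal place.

7.7 dB

Fixed contribution from the other sources: Σ 10^(L/10) = 10^(79/10) + 10^(76/10) = 1.192e+08 (80.76 dB(A)).
To meet 89 dB(A) overall, the treated hydraulic press may contribute at most 10^(89/10) − 1.192e+08 = 6.751e+08, i.e. 88.29 dB(A).
Required insertion loss = 96 − 88.29 = 7.71 dB.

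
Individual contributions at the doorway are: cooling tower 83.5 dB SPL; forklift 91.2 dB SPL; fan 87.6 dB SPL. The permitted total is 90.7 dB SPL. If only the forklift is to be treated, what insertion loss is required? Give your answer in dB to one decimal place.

Fixed contribution from the other sources: Σ 10^(L/10) = 10^(83.5/10) + 10^(87.6/10) = 7.993e+08 (89.03 dB SPL).
To meet 90.7 dB SPL overall, the treated forklift may contribute at most 10^(90.7/10) − 7.993e+08 = 3.756e+08, i.e. 85.75 dB SPL.
Required insertion loss = 91.2 − 85.75 = 5.45 dB.

5.5 dB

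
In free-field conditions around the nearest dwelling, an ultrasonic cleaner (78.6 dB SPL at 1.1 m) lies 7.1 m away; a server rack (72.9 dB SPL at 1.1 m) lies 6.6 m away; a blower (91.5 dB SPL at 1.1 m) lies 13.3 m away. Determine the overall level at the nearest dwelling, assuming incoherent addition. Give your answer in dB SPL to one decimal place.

First find each source's level at the receiver (point-source: −20·log₁₀(r/r_ref)), then combine on an intensity basis.
ultrasonic cleaner: 78.6 − 20·log₁₀(7.1/1.1) = 78.6 − 16.20 = 62.40 dB SPL.
server rack: 72.9 − 20·log₁₀(6.6/1.1) = 72.9 − 15.56 = 57.34 dB SPL.
blower: 91.5 − 20·log₁₀(13.3/1.1) = 91.5 − 21.65 = 69.85 dB SPL.
Σ 10^(L/10) = 1.194e+07 → L_total = 10·log₁₀(1.194e+07) = 70.77 dB SPL.

70.8 dB SPL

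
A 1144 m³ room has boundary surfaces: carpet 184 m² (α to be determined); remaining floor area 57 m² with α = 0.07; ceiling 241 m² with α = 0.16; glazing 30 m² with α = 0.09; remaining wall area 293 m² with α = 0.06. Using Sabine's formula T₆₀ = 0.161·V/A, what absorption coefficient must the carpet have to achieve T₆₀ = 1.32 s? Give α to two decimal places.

A = 0.161·V/T₆₀ = 0.161·1144/1.32 = 139.53 m² sabins.
Absorption from the other surfaces = 57·0.07 + 241·0.16 + 30·0.09 + 293·0.06 = 62.83 m², so the carpet must supply 76.70 m² over 184 m².
α = 76.70/184 = 0.417.

0.42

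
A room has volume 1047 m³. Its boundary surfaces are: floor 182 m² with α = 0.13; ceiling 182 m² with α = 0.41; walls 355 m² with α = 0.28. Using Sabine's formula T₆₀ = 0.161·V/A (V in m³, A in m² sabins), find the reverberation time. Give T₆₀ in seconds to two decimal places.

A = Σ Sᵢαᵢ = 182·0.13 + 182·0.41 + 355·0.28 = 197.68 m².
T₆₀ = 0.161·V/A = 0.161·1047/197.68 = 0.853 s.

0.85 s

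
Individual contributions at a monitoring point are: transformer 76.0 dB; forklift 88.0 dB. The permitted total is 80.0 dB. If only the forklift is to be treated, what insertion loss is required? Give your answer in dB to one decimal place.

Fixed contribution from the other source: Σ 10^(L/10) = 10^(76.0/10) = 3.981e+07 (76.00 dB).
To meet 80.0 dB overall, the treated forklift may contribute at most 10^(80.0/10) − 3.981e+07 = 6.019e+07, i.e. 77.80 dB.
Required insertion loss = 88.0 − 77.80 = 10.20 dB.

10.2 dB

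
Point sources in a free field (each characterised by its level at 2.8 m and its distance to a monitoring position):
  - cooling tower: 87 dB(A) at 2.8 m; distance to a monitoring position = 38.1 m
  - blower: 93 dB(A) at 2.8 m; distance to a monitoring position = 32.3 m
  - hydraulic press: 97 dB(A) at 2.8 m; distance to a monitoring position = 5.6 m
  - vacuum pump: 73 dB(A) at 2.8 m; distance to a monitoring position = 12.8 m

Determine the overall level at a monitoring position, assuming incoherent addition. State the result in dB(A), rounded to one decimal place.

Apply inverse-square spreading to bring every level to the receiver, then sum 10^(L/10).
cooling tower: 87 − 20·log₁₀(38.1/2.8) = 87 − 22.68 = 64.32 dB(A).
blower: 93 − 20·log₁₀(32.3/2.8) = 93 − 21.24 = 71.76 dB(A).
hydraulic press: 97 − 20·log₁₀(5.6/2.8) = 97 − 6.02 = 90.98 dB(A).
vacuum pump: 73 − 20·log₁₀(12.8/2.8) = 73 − 13.20 = 59.80 dB(A).
Σ 10^(L/10) = 1.272e+09 → L_total = 10·log₁₀(1.272e+09) = 91.04 dB(A).

91.0 dB(A)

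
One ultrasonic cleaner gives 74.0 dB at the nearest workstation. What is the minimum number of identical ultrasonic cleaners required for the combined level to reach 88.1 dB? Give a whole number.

Need L₁ + 10·log₁₀ N ≥ 88.1, i.e. log₁₀ N ≥ 1.41.
N ≥ 10^(14.1/10) = 25.704, so N = 26.

26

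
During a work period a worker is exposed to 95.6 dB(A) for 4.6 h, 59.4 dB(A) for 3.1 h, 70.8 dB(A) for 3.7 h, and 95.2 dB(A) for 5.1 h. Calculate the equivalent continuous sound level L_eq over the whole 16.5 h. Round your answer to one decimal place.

93.1 dB(A)

L_eq = 10·log₁₀[(1/T)·Σ tᵢ·10^(Lᵢ/10)] with T = 16.5 h.
Σ tᵢ·10^(Lᵢ/10) = 4.6·10^(95.6/10) + 3.1·10^(59.4/10) + 3.7·10^(70.8/10) + 5.1·10^(95.2/10) = 3.364e+10.
L_eq = 10·log₁₀(3.364e+10/16.5) = 93.09 dB(A).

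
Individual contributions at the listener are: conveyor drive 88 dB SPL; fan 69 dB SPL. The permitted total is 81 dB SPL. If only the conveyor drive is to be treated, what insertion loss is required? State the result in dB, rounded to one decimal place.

The untreated sources together contribute 10^(69/10) = 7.943e+06, i.e. 69.00 dB SPL.
To meet 81 dB SPL overall, the treated conveyor drive may contribute at most 10^(81/10) − 7.943e+06 = 1.179e+08, i.e. 80.72 dB SPL.
Required insertion loss = 88 − 80.72 = 7.28 dB.

7.3 dB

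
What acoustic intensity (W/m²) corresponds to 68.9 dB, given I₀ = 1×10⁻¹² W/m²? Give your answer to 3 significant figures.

7.76e-06 W/m²

L = 10·log₁₀(I/I₀) ⇒ I = I₀·10^(L/10) = 10⁻¹² × 10^6.89.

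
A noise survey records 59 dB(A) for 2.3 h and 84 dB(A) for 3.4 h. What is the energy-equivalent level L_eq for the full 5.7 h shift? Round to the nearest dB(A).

L_eq = 10·log₁₀[(1/T)·Σ tᵢ·10^(Lᵢ/10)] with T = 5.7 h.
Σ tᵢ·10^(Lᵢ/10) = 2.3·10^(59/10) + 3.4·10^(84/10) = 8.559e+08.
L_eq = 10·log₁₀(8.559e+08/5.7) = 81.77 dB(A).

82 dB(A)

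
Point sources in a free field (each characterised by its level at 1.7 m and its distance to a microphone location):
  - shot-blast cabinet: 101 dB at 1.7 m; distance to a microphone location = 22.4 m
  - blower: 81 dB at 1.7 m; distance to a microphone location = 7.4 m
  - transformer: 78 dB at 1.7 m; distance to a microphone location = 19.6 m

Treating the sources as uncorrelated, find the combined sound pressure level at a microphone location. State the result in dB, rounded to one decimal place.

Apply inverse-square spreading to bring every level to the receiver, then sum 10^(L/10).
shot-blast cabinet: 101 − 20·log₁₀(22.4/1.7) = 101 − 22.40 = 78.60 dB.
blower: 81 − 20·log₁₀(7.4/1.7) = 81 − 12.78 = 68.22 dB.
transformer: 78 − 20·log₁₀(19.6/1.7) = 78 − 21.24 = 56.76 dB.
Σ 10^(L/10) = 7.963e+07 → L_total = 10·log₁₀(7.963e+07) = 79.01 dB.

79.0 dB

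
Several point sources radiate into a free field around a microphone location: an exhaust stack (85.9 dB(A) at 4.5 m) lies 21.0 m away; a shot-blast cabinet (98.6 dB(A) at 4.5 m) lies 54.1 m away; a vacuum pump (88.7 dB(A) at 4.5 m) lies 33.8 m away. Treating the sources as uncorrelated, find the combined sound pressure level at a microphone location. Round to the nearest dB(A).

79 dB(A)

First find each source's level at the receiver (point-source: −20·log₁₀(r/r_ref)), then combine on an intensity basis.
exhaust stack: 85.9 − 20·log₁₀(21.0/4.5) = 85.9 − 13.38 = 72.52 dB(A).
shot-blast cabinet: 98.6 − 20·log₁₀(54.1/4.5) = 98.6 − 21.60 = 77.00 dB(A).
vacuum pump: 88.7 − 20·log₁₀(33.8/4.5) = 88.7 − 17.51 = 71.19 dB(A).
Σ 10^(L/10) = 8.113e+07 → L_total = 10·log₁₀(8.113e+07) = 79.09 dB(A).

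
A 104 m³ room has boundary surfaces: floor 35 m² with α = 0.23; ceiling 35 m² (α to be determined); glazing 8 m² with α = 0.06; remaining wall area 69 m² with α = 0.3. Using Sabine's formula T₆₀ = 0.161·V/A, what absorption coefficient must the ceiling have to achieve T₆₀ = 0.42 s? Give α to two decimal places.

Required total absorption A = 0.161·104/0.42 = 39.87 m².
Absorption from the other surfaces = 35·0.23 + 8·0.06 + 69·0.3 = 29.23 m², so the ceiling must supply 10.64 m² over 35 m².
α = 10.64/35 = 0.304.

0.30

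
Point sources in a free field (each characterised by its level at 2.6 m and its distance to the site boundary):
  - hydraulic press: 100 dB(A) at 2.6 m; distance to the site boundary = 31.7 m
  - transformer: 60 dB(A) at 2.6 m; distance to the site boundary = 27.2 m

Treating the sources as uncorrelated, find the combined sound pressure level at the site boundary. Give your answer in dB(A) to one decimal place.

78.3 dB(A)

Propagate each source to the receiver with L = L_ref − 20·log₁₀(r/r_ref), then add intensities.
hydraulic press: 100 − 20·log₁₀(31.7/2.6) = 100 − 21.72 = 78.28 dB(A).
transformer: 60 − 20·log₁₀(27.2/2.6) = 60 − 20.39 = 39.61 dB(A).
Σ 10^(L/10) = 6.728e+07 → L_total = 10·log₁₀(6.728e+07) = 78.28 dB(A).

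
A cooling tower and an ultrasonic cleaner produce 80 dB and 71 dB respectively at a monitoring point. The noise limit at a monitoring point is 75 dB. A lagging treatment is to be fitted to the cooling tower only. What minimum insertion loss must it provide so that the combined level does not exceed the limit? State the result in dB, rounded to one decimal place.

7.2 dB

Everything except the cooling tower sums to 10^(71/10) = 1.259e+07 in linear terms, 71.00 dB.
To meet 75 dB overall, the treated cooling tower may contribute at most 10^(75/10) − 1.259e+07 = 1.903e+07, i.e. 72.80 dB.
So the cooling tower must be reduced from 80 to 72.80 dB: IL = 7.20 dB.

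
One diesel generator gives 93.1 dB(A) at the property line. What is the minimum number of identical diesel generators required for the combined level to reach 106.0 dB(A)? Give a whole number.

20

N identical sources give L₁ + 10·log₁₀ N, so require 10·log₁₀ N ≥ 106.0 − 93.1 = 12.9 dB.
N ≥ 10^(12.9/10) = 19.498, so N = 20.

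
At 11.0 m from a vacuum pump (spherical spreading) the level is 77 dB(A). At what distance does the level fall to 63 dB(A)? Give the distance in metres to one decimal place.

Point-source spreading drops the level by 20·log₁₀(r₂/r₁); inverting, r₂/r₁ = 10^(ΔL/20).
r₂ = 11.0·10^((77−63)/20) = 11.0·10^(14.0/20) = 55.13 m.

55.1 m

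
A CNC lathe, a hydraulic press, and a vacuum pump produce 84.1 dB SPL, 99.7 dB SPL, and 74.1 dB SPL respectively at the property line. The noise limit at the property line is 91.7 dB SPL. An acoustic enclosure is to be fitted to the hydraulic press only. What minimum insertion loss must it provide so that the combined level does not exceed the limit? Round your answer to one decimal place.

Fixed contribution from the other sources: Σ 10^(L/10) = 10^(84.1/10) + 10^(74.1/10) = 2.827e+08 (84.51 dB SPL).
To meet 91.7 dB SPL overall, the treated hydraulic press may contribute at most 10^(91.7/10) − 2.827e+08 = 1.196e+09, i.e. 90.78 dB SPL.
Required insertion loss = 99.7 − 90.78 = 8.92 dB.

8.9 dB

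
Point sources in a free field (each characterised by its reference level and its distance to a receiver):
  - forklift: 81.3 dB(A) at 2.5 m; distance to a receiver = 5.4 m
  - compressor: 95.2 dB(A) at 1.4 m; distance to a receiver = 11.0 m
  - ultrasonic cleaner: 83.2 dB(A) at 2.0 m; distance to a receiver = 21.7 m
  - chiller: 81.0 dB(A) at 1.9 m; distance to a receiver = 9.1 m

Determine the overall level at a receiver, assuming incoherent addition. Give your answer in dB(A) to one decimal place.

79.5 dB(A)

Propagate each source to the receiver with L = L_ref − 20·log₁₀(r/r_ref), then add intensities.
forklift: 81.3 − 20·log₁₀(5.4/2.5) = 81.3 − 6.69 = 74.61 dB(A).
compressor: 95.2 − 20·log₁₀(11.0/1.4) = 95.2 − 17.91 = 77.29 dB(A).
ultrasonic cleaner: 83.2 − 20·log₁₀(21.7/2.0) = 83.2 − 20.71 = 62.49 dB(A).
chiller: 81.0 − 20·log₁₀(9.1/1.9) = 81.0 − 13.61 = 67.39 dB(A).
Σ 10^(L/10) = 8.981e+07 → L_total = 10·log₁₀(8.981e+07) = 79.53 dB(A).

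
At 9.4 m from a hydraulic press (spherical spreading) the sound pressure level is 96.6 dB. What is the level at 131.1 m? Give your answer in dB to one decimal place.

For a point source, L₂ = L₁ − 20·log₁₀(r₂/r₁).
L₂ = 96.6 − 20·log₁₀(131.1/9.4) = 96.6 − 22.889 = 73.71 dB.

73.7 dB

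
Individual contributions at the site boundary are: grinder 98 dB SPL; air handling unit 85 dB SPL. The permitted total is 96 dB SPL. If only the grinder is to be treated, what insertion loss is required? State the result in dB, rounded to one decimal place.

2.4 dB

The untreated sources together contribute 10^(85/10) = 3.162e+08, i.e. 85.00 dB SPL.
To meet 96 dB SPL overall, the treated grinder may contribute at most 10^(96/10) − 3.162e+08 = 3.665e+09, i.e. 95.64 dB SPL.
So the grinder must be reduced from 98 to 95.64 dB SPL: IL = 2.36 dB.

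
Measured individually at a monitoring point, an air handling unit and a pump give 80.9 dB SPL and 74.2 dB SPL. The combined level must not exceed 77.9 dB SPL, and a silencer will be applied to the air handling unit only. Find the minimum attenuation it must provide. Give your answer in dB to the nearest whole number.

5 dB

The untreated sources together contribute 10^(74.2/10) = 2.630e+07, i.e. 74.20 dB SPL.
To meet 77.9 dB SPL overall, the treated air handling unit may contribute at most 10^(77.9/10) − 2.630e+07 = 3.536e+07, i.e. 75.48 dB SPL.
So the air handling unit must be reduced from 80.9 to 75.48 dB SPL: IL = 5.42 dB.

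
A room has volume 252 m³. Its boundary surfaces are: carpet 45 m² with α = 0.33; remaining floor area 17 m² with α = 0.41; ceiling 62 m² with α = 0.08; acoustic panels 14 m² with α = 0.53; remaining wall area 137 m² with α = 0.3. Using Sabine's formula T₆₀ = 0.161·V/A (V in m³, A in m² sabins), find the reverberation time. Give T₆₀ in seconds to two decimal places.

A = Σ Sᵢαᵢ = 45·0.33 + 17·0.41 + 62·0.08 + 14·0.53 + 137·0.3 = 75.30 m².
T₆₀ = 0.161 × 252 / 75.30 = 0.539 s.

0.54 s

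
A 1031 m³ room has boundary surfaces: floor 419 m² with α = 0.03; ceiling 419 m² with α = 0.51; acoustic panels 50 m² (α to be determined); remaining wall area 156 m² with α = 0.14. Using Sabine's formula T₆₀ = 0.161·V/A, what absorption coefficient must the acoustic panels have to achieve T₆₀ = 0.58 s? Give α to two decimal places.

Required total absorption A = 0.161·1031/0.58 = 286.19 m².
Absorption from the other surfaces = 419·0.03 + 419·0.51 + 156·0.14 = 248.10 m², so the acoustic panels must supply 38.09 m² over 50 m².
α = 38.09/50 = 0.762.

0.76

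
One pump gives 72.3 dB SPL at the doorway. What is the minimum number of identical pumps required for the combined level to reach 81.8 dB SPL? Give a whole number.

9

N identical sources give L₁ + 10·log₁₀ N, so require 10·log₁₀ N ≥ 81.8 − 72.3 = 9.5 dB.
N ≥ 10^(9.5/10) = 8.913, so N = 9.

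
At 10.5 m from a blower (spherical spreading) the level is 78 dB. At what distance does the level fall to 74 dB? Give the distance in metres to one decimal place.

16.6 m

For a point source L₁ − L₂ = 20·log₁₀(r₂/r₁), so r₂ = r₁·10^((L₁−L₂)/20).
r₂ = 10.5·10^((78−74)/20) = 10.5·10^(4.0/20) = 16.64 m.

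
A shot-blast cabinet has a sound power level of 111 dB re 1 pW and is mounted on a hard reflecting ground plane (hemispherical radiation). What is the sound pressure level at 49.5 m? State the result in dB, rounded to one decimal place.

69.1 dB

L_p = L_w − 10·log₁₀(2π·r²) with r = 49.5 m.
2π·r² = 1.54e+04 m², 10·log₁₀ of that is 41.874 dB.
L_p = 111 − 41.874 = 69.13 dB.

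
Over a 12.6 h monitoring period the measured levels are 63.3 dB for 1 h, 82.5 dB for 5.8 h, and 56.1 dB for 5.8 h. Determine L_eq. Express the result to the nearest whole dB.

L_eq = 10·log₁₀[(1/T)·Σ tᵢ·10^(Lᵢ/10)] with T = 12.6 h.
Σ tᵢ·10^(Lᵢ/10) = 1·10^(63.3/10) + 5.8·10^(82.5/10) + 5.8·10^(56.1/10) = 1.036e+09.
L_eq = 10·log₁₀(1.036e+09/12.6) = 79.15 dB.

79 dB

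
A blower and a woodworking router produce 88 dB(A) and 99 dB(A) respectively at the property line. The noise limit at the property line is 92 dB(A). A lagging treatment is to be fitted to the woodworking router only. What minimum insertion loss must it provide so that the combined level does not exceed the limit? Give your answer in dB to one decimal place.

9.2 dB

Fixed contribution from the other source: Σ 10^(L/10) = 10^(88/10) = 6.310e+08 (88.00 dB(A)).
The limit corresponds to 10^(92/10) = 1.585e+09; subtracting the fixed part leaves 9.539e+08 for the woodworking router, i.e. 89.80 dB(A).
Required insertion loss = 99 − 89.80 = 9.20 dB.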